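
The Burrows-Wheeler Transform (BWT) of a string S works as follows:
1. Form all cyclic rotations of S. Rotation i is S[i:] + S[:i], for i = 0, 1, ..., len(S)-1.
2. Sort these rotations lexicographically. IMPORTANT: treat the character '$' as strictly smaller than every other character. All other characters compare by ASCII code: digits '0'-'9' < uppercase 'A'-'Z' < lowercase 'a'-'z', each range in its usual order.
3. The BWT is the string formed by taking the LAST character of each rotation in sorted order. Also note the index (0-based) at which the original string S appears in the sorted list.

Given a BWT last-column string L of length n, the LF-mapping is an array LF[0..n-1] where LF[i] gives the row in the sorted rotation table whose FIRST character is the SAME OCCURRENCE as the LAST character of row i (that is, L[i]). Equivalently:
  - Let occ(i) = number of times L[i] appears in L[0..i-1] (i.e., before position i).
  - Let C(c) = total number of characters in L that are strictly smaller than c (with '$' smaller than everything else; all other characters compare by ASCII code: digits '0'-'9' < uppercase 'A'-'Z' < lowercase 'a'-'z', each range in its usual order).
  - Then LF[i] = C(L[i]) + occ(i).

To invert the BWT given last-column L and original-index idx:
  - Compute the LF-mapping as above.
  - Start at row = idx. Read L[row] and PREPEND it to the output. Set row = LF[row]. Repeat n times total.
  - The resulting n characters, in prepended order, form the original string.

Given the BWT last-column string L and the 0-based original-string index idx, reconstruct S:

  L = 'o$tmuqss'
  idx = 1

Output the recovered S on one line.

Answer: mqsusto$

Derivation:
LF mapping: 2 0 6 1 7 3 4 5
Walk LF starting at row 1, prepending L[row]:
  step 1: row=1, L[1]='$', prepend. Next row=LF[1]=0
  step 2: row=0, L[0]='o', prepend. Next row=LF[0]=2
  step 3: row=2, L[2]='t', prepend. Next row=LF[2]=6
  step 4: row=6, L[6]='s', prepend. Next row=LF[6]=4
  step 5: row=4, L[4]='u', prepend. Next row=LF[4]=7
  step 6: row=7, L[7]='s', prepend. Next row=LF[7]=5
  step 7: row=5, L[5]='q', prepend. Next row=LF[5]=3
  step 8: row=3, L[3]='m', prepend. Next row=LF[3]=1
Reversed output: mqsusto$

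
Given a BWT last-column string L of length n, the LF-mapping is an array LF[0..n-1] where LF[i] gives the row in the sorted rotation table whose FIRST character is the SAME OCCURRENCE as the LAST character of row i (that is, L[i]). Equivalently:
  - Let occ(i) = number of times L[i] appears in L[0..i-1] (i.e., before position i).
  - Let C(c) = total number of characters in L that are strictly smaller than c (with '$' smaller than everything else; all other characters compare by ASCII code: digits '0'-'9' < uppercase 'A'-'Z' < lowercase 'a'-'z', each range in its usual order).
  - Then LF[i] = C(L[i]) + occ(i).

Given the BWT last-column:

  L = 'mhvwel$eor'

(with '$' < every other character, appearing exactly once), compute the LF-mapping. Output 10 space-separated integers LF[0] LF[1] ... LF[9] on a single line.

Char counts: '$':1, 'e':2, 'h':1, 'l':1, 'm':1, 'o':1, 'r':1, 'v':1, 'w':1
C (first-col start): C('$')=0, C('e')=1, C('h')=3, C('l')=4, C('m')=5, C('o')=6, C('r')=7, C('v')=8, C('w')=9
L[0]='m': occ=0, LF[0]=C('m')+0=5+0=5
L[1]='h': occ=0, LF[1]=C('h')+0=3+0=3
L[2]='v': occ=0, LF[2]=C('v')+0=8+0=8
L[3]='w': occ=0, LF[3]=C('w')+0=9+0=9
L[4]='e': occ=0, LF[4]=C('e')+0=1+0=1
L[5]='l': occ=0, LF[5]=C('l')+0=4+0=4
L[6]='$': occ=0, LF[6]=C('$')+0=0+0=0
L[7]='e': occ=1, LF[7]=C('e')+1=1+1=2
L[8]='o': occ=0, LF[8]=C('o')+0=6+0=6
L[9]='r': occ=0, LF[9]=C('r')+0=7+0=7

Answer: 5 3 8 9 1 4 0 2 6 7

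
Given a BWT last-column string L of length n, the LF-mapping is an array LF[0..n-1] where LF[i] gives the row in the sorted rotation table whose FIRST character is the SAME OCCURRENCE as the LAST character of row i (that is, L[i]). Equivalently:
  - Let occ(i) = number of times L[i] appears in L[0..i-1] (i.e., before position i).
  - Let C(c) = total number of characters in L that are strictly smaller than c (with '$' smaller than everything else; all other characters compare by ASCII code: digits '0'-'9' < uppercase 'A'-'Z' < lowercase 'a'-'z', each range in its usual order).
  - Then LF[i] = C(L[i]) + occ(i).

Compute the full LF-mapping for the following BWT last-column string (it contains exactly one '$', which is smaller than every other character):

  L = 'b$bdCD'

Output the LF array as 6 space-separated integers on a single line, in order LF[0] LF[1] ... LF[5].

Char counts: '$':1, 'C':1, 'D':1, 'b':2, 'd':1
C (first-col start): C('$')=0, C('C')=1, C('D')=2, C('b')=3, C('d')=5
L[0]='b': occ=0, LF[0]=C('b')+0=3+0=3
L[1]='$': occ=0, LF[1]=C('$')+0=0+0=0
L[2]='b': occ=1, LF[2]=C('b')+1=3+1=4
L[3]='d': occ=0, LF[3]=C('d')+0=5+0=5
L[4]='C': occ=0, LF[4]=C('C')+0=1+0=1
L[5]='D': occ=0, LF[5]=C('D')+0=2+0=2

Answer: 3 0 4 5 1 2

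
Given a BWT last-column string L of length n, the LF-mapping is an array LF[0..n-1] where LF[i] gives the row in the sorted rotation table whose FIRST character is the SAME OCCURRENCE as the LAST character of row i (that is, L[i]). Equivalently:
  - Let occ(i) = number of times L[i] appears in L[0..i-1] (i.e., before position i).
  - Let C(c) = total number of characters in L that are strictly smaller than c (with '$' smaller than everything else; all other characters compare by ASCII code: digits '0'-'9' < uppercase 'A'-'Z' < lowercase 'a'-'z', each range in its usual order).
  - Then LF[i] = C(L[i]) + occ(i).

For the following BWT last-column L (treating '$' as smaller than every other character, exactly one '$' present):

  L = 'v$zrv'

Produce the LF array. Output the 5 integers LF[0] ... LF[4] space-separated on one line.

Char counts: '$':1, 'r':1, 'v':2, 'z':1
C (first-col start): C('$')=0, C('r')=1, C('v')=2, C('z')=4
L[0]='v': occ=0, LF[0]=C('v')+0=2+0=2
L[1]='$': occ=0, LF[1]=C('$')+0=0+0=0
L[2]='z': occ=0, LF[2]=C('z')+0=4+0=4
L[3]='r': occ=0, LF[3]=C('r')+0=1+0=1
L[4]='v': occ=1, LF[4]=C('v')+1=2+1=3

Answer: 2 0 4 1 3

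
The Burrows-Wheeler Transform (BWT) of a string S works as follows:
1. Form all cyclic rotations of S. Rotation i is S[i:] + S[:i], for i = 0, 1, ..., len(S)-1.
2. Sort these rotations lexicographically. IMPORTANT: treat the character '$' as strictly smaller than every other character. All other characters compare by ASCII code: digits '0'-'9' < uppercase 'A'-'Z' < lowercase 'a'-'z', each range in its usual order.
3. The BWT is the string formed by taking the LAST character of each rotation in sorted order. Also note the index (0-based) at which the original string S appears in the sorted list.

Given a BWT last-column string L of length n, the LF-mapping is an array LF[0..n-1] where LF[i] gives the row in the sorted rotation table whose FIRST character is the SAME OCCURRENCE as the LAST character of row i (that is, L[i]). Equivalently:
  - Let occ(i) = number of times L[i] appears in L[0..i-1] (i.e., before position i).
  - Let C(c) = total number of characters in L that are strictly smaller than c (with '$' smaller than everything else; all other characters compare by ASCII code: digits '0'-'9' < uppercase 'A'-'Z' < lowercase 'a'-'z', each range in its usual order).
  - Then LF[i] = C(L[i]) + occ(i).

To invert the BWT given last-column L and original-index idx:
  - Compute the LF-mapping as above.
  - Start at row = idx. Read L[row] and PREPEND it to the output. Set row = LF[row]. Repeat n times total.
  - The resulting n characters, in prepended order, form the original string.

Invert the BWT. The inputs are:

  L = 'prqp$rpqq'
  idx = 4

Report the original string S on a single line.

LF mapping: 1 7 4 2 0 8 3 5 6
Walk LF starting at row 4, prepending L[row]:
  step 1: row=4, L[4]='$', prepend. Next row=LF[4]=0
  step 2: row=0, L[0]='p', prepend. Next row=LF[0]=1
  step 3: row=1, L[1]='r', prepend. Next row=LF[1]=7
  step 4: row=7, L[7]='q', prepend. Next row=LF[7]=5
  step 5: row=5, L[5]='r', prepend. Next row=LF[5]=8
  step 6: row=8, L[8]='q', prepend. Next row=LF[8]=6
  step 7: row=6, L[6]='p', prepend. Next row=LF[6]=3
  step 8: row=3, L[3]='p', prepend. Next row=LF[3]=2
  step 9: row=2, L[2]='q', prepend. Next row=LF[2]=4
Reversed output: qppqrqrp$

Answer: qppqrqrp$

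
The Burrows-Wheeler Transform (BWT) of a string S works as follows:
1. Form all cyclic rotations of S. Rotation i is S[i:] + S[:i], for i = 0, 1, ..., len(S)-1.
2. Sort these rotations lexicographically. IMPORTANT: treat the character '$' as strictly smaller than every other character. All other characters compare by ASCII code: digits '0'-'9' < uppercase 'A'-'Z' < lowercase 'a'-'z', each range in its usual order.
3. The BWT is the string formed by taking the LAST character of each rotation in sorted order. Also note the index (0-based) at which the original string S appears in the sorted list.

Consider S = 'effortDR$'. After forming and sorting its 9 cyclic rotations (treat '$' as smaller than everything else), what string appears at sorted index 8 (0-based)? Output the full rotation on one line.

Answer: tDR$effor

Derivation:
All 9 rotations (rotation i = S[i:]+S[:i]):
  rot[0] = effortDR$
  rot[1] = ffortDR$e
  rot[2] = fortDR$ef
  rot[3] = ortDR$eff
  rot[4] = rtDR$effo
  rot[5] = tDR$effor
  rot[6] = DR$effort
  rot[7] = R$effortD
  rot[8] = $effortDR
Sorted (with $ < everything):
  sorted[0] = $effortDR
  sorted[1] = DR$effort
  sorted[2] = R$effortD
  sorted[3] = effortDR$
  sorted[4] = ffortDR$e
  sorted[5] = fortDR$ef
  sorted[6] = ortDR$eff
  sorted[7] = rtDR$effo
  sorted[8] = tDR$effor
sorted[8] = tDR$effor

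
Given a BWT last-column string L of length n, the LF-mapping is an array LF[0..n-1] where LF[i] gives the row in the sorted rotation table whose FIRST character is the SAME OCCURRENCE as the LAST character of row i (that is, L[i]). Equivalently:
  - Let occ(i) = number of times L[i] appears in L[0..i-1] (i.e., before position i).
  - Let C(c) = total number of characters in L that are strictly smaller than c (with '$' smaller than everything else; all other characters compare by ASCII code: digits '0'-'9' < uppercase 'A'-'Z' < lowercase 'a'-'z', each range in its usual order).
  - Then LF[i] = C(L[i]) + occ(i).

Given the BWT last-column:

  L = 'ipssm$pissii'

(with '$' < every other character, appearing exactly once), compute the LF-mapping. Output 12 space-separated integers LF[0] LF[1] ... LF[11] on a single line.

Char counts: '$':1, 'i':4, 'm':1, 'p':2, 's':4
C (first-col start): C('$')=0, C('i')=1, C('m')=5, C('p')=6, C('s')=8
L[0]='i': occ=0, LF[0]=C('i')+0=1+0=1
L[1]='p': occ=0, LF[1]=C('p')+0=6+0=6
L[2]='s': occ=0, LF[2]=C('s')+0=8+0=8
L[3]='s': occ=1, LF[3]=C('s')+1=8+1=9
L[4]='m': occ=0, LF[4]=C('m')+0=5+0=5
L[5]='$': occ=0, LF[5]=C('$')+0=0+0=0
L[6]='p': occ=1, LF[6]=C('p')+1=6+1=7
L[7]='i': occ=1, LF[7]=C('i')+1=1+1=2
L[8]='s': occ=2, LF[8]=C('s')+2=8+2=10
L[9]='s': occ=3, LF[9]=C('s')+3=8+3=11
L[10]='i': occ=2, LF[10]=C('i')+2=1+2=3
L[11]='i': occ=3, LF[11]=C('i')+3=1+3=4

Answer: 1 6 8 9 5 0 7 2 10 11 3 4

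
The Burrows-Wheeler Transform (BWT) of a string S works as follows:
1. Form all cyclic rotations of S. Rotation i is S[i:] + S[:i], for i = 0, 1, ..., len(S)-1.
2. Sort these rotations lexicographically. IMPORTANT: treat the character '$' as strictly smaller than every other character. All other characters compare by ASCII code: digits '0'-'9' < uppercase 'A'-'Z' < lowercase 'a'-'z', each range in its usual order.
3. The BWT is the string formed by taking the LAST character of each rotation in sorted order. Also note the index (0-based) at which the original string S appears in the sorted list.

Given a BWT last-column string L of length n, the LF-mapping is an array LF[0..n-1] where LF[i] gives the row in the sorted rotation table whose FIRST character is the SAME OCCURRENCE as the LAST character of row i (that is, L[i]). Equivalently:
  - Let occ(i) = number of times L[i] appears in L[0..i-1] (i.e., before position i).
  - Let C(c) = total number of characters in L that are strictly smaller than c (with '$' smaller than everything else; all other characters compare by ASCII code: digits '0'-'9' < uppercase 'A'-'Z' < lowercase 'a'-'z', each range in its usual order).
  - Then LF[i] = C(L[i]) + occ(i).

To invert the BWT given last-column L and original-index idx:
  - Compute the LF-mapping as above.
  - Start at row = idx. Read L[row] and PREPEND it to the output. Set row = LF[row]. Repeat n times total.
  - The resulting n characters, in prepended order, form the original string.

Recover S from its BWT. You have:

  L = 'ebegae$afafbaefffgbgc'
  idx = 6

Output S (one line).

Answer: bebaaefcggffffeabgae$

Derivation:
LF mapping: 9 5 10 18 1 11 0 2 13 3 14 6 4 12 15 16 17 19 7 20 8
Walk LF starting at row 6, prepending L[row]:
  step 1: row=6, L[6]='$', prepend. Next row=LF[6]=0
  step 2: row=0, L[0]='e', prepend. Next row=LF[0]=9
  step 3: row=9, L[9]='a', prepend. Next row=LF[9]=3
  step 4: row=3, L[3]='g', prepend. Next row=LF[3]=18
  step 5: row=18, L[18]='b', prepend. Next row=LF[18]=7
  step 6: row=7, L[7]='a', prepend. Next row=LF[7]=2
  step 7: row=2, L[2]='e', prepend. Next row=LF[2]=10
  step 8: row=10, L[10]='f', prepend. Next row=LF[10]=14
  step 9: row=14, L[14]='f', prepend. Next row=LF[14]=15
  step 10: row=15, L[15]='f', prepend. Next row=LF[15]=16
  step 11: row=16, L[16]='f', prepend. Next row=LF[16]=17
  step 12: row=17, L[17]='g', prepend. Next row=LF[17]=19
  step 13: row=19, L[19]='g', prepend. Next row=LF[19]=20
  step 14: row=20, L[20]='c', prepend. Next row=LF[20]=8
  step 15: row=8, L[8]='f', prepend. Next row=LF[8]=13
  step 16: row=13, L[13]='e', prepend. Next row=LF[13]=12
  step 17: row=12, L[12]='a', prepend. Next row=LF[12]=4
  step 18: row=4, L[4]='a', prepend. Next row=LF[4]=1
  step 19: row=1, L[1]='b', prepend. Next row=LF[1]=5
  step 20: row=5, L[5]='e', prepend. Next row=LF[5]=11
  step 21: row=11, L[11]='b', prepend. Next row=LF[11]=6
Reversed output: bebaaefcggffffeabgae$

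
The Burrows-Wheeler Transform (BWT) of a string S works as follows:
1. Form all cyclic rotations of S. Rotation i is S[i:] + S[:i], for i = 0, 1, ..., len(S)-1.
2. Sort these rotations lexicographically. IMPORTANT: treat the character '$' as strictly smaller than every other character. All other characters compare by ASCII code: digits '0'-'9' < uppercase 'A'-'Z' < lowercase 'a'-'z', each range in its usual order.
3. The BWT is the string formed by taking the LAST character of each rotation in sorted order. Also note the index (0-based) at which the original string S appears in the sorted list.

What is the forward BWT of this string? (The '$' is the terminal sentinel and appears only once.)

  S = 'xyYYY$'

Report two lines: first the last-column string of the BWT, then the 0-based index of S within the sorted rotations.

All 6 rotations (rotation i = S[i:]+S[:i]):
  rot[0] = xyYYY$
  rot[1] = yYYY$x
  rot[2] = YYY$xy
  rot[3] = YY$xyY
  rot[4] = Y$xyYY
  rot[5] = $xyYYY
Sorted (with $ < everything):
  sorted[0] = $xyYYY  (last char: 'Y')
  sorted[1] = Y$xyYY  (last char: 'Y')
  sorted[2] = YY$xyY  (last char: 'Y')
  sorted[3] = YYY$xy  (last char: 'y')
  sorted[4] = xyYYY$  (last char: '$')
  sorted[5] = yYYY$x  (last char: 'x')
Last column: YYYy$x
Original string S is at sorted index 4

Answer: YYYy$x
4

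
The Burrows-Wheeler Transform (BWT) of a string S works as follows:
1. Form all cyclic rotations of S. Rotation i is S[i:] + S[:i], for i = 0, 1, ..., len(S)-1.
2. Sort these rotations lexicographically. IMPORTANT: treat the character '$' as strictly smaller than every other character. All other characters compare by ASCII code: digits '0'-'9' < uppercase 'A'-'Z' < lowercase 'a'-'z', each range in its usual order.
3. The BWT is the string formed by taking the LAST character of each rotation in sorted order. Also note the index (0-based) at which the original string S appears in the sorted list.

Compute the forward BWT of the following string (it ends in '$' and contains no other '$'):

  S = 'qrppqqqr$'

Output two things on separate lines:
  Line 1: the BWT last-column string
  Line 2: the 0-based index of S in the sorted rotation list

Answer: rrppqq$qq
6

Derivation:
All 9 rotations (rotation i = S[i:]+S[:i]):
  rot[0] = qrppqqqr$
  rot[1] = rppqqqr$q
  rot[2] = ppqqqr$qr
  rot[3] = pqqqr$qrp
  rot[4] = qqqr$qrpp
  rot[5] = qqr$qrppq
  rot[6] = qr$qrppqq
  rot[7] = r$qrppqqq
  rot[8] = $qrppqqqr
Sorted (with $ < everything):
  sorted[0] = $qrppqqqr  (last char: 'r')
  sorted[1] = ppqqqr$qr  (last char: 'r')
  sorted[2] = pqqqr$qrp  (last char: 'p')
  sorted[3] = qqqr$qrpp  (last char: 'p')
  sorted[4] = qqr$qrppq  (last char: 'q')
  sorted[5] = qr$qrppqq  (last char: 'q')
  sorted[6] = qrppqqqr$  (last char: '$')
  sorted[7] = r$qrppqqq  (last char: 'q')
  sorted[8] = rppqqqr$q  (last char: 'q')
Last column: rrppqq$qq
Original string S is at sorted index 6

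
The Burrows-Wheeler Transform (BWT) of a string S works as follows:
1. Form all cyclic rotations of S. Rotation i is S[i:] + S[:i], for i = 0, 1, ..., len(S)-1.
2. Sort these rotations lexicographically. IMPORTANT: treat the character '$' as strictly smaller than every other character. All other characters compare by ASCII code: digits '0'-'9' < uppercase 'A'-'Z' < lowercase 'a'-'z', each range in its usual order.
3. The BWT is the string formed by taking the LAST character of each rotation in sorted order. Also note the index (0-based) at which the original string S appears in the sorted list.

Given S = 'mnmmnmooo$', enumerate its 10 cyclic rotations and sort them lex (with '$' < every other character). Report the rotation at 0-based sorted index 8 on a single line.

Answer: oo$mnmmnmo

Derivation:
All 10 rotations (rotation i = S[i:]+S[:i]):
  rot[0] = mnmmnmooo$
  rot[1] = nmmnmooo$m
  rot[2] = mmnmooo$mn
  rot[3] = mnmooo$mnm
  rot[4] = nmooo$mnmm
  rot[5] = mooo$mnmmn
  rot[6] = ooo$mnmmnm
  rot[7] = oo$mnmmnmo
  rot[8] = o$mnmmnmoo
  rot[9] = $mnmmnmooo
Sorted (with $ < everything):
  sorted[0] = $mnmmnmooo
  sorted[1] = mmnmooo$mn
  sorted[2] = mnmmnmooo$
  sorted[3] = mnmooo$mnm
  sorted[4] = mooo$mnmmn
  sorted[5] = nmmnmooo$m
  sorted[6] = nmooo$mnmm
  sorted[7] = o$mnmmnmoo
  sorted[8] = oo$mnmmnmo
  sorted[9] = ooo$mnmmnm
sorted[8] = oo$mnmmnmo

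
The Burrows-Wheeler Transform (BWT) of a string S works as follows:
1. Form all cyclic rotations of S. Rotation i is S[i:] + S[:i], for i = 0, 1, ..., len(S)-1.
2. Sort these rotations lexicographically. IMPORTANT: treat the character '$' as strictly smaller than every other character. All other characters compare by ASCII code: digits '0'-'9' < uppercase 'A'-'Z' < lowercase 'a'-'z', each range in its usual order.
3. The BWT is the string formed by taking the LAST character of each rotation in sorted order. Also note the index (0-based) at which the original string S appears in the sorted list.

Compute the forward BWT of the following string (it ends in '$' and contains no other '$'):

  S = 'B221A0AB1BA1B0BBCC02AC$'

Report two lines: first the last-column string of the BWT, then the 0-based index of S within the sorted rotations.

All 23 rotations (rotation i = S[i:]+S[:i]):
  rot[0] = B221A0AB1BA1B0BBCC02AC$
  rot[1] = 221A0AB1BA1B0BBCC02AC$B
  rot[2] = 21A0AB1BA1B0BBCC02AC$B2
  rot[3] = 1A0AB1BA1B0BBCC02AC$B22
  rot[4] = A0AB1BA1B0BBCC02AC$B221
  rot[5] = 0AB1BA1B0BBCC02AC$B221A
  rot[6] = AB1BA1B0BBCC02AC$B221A0
  rot[7] = B1BA1B0BBCC02AC$B221A0A
  rot[8] = 1BA1B0BBCC02AC$B221A0AB
  rot[9] = BA1B0BBCC02AC$B221A0AB1
  rot[10] = A1B0BBCC02AC$B221A0AB1B
  rot[11] = 1B0BBCC02AC$B221A0AB1BA
  rot[12] = B0BBCC02AC$B221A0AB1BA1
  rot[13] = 0BBCC02AC$B221A0AB1BA1B
  rot[14] = BBCC02AC$B221A0AB1BA1B0
  rot[15] = BCC02AC$B221A0AB1BA1B0B
  rot[16] = CC02AC$B221A0AB1BA1B0BB
  rot[17] = C02AC$B221A0AB1BA1B0BBC
  rot[18] = 02AC$B221A0AB1BA1B0BBCC
  rot[19] = 2AC$B221A0AB1BA1B0BBCC0
  rot[20] = AC$B221A0AB1BA1B0BBCC02
  rot[21] = C$B221A0AB1BA1B0BBCC02A
  rot[22] = $B221A0AB1BA1B0BBCC02AC
Sorted (with $ < everything):
  sorted[0] = $B221A0AB1BA1B0BBCC02AC  (last char: 'C')
  sorted[1] = 02AC$B221A0AB1BA1B0BBCC  (last char: 'C')
  sorted[2] = 0AB1BA1B0BBCC02AC$B221A  (last char: 'A')
  sorted[3] = 0BBCC02AC$B221A0AB1BA1B  (last char: 'B')
  sorted[4] = 1A0AB1BA1B0BBCC02AC$B22  (last char: '2')
  sorted[5] = 1B0BBCC02AC$B221A0AB1BA  (last char: 'A')
  sorted[6] = 1BA1B0BBCC02AC$B221A0AB  (last char: 'B')
  sorted[7] = 21A0AB1BA1B0BBCC02AC$B2  (last char: '2')
  sorted[8] = 221A0AB1BA1B0BBCC02AC$B  (last char: 'B')
  sorted[9] = 2AC$B221A0AB1BA1B0BBCC0  (last char: '0')
  sorted[10] = A0AB1BA1B0BBCC02AC$B221  (last char: '1')
  sorted[11] = A1B0BBCC02AC$B221A0AB1B  (last char: 'B')
  sorted[12] = AB1BA1B0BBCC02AC$B221A0  (last char: '0')
  sorted[13] = AC$B221A0AB1BA1B0BBCC02  (last char: '2')
  sorted[14] = B0BBCC02AC$B221A0AB1BA1  (last char: '1')
  sorted[15] = B1BA1B0BBCC02AC$B221A0A  (last char: 'A')
  sorted[16] = B221A0AB1BA1B0BBCC02AC$  (last char: '$')
  sorted[17] = BA1B0BBCC02AC$B221A0AB1  (last char: '1')
  sorted[18] = BBCC02AC$B221A0AB1BA1B0  (last char: '0')
  sorted[19] = BCC02AC$B221A0AB1BA1B0B  (last char: 'B')
  sorted[20] = C$B221A0AB1BA1B0BBCC02A  (last char: 'A')
  sorted[21] = C02AC$B221A0AB1BA1B0BBC  (last char: 'C')
  sorted[22] = CC02AC$B221A0AB1BA1B0BB  (last char: 'B')
Last column: CCAB2AB2B01B021A$10BACB
Original string S is at sorted index 16

Answer: CCAB2AB2B01B021A$10BACB
16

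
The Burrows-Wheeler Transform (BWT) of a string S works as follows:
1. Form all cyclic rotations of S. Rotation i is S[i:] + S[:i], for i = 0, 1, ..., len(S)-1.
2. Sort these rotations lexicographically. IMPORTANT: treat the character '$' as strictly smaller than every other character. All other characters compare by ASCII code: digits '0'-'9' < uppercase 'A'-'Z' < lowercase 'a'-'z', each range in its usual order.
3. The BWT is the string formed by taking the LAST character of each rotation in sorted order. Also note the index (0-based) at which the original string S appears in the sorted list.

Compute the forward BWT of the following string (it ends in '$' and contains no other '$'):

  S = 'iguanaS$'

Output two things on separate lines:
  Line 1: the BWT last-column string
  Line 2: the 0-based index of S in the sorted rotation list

Answer: Sanui$ag
5

Derivation:
All 8 rotations (rotation i = S[i:]+S[:i]):
  rot[0] = iguanaS$
  rot[1] = guanaS$i
  rot[2] = uanaS$ig
  rot[3] = anaS$igu
  rot[4] = naS$igua
  rot[5] = aS$iguan
  rot[6] = S$iguana
  rot[7] = $iguanaS
Sorted (with $ < everything):
  sorted[0] = $iguanaS  (last char: 'S')
  sorted[1] = S$iguana  (last char: 'a')
  sorted[2] = aS$iguan  (last char: 'n')
  sorted[3] = anaS$igu  (last char: 'u')
  sorted[4] = guanaS$i  (last char: 'i')
  sorted[5] = iguanaS$  (last char: '$')
  sorted[6] = naS$igua  (last char: 'a')
  sorted[7] = uanaS$ig  (last char: 'g')
Last column: Sanui$ag
Original string S is at sorted index 5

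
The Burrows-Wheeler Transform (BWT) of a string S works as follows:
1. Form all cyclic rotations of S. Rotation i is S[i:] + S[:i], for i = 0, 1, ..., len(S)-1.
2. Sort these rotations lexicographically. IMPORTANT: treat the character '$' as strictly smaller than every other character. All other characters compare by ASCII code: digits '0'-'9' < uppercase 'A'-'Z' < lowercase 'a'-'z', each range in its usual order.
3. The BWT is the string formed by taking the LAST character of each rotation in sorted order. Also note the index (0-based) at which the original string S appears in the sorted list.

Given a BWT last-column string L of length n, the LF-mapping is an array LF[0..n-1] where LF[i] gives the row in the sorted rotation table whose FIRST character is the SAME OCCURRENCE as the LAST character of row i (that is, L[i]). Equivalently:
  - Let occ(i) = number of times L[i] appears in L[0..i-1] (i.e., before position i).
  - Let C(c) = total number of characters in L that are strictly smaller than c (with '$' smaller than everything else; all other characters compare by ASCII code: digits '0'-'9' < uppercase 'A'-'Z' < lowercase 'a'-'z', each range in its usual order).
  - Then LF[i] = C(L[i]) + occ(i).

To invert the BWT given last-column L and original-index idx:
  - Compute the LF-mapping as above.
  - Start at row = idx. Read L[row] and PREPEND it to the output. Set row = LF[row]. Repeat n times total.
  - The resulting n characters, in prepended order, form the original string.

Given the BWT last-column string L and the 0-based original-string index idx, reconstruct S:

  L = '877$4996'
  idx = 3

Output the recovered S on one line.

LF mapping: 5 3 4 0 1 6 7 2
Walk LF starting at row 3, prepending L[row]:
  step 1: row=3, L[3]='$', prepend. Next row=LF[3]=0
  step 2: row=0, L[0]='8', prepend. Next row=LF[0]=5
  step 3: row=5, L[5]='9', prepend. Next row=LF[5]=6
  step 4: row=6, L[6]='9', prepend. Next row=LF[6]=7
  step 5: row=7, L[7]='6', prepend. Next row=LF[7]=2
  step 6: row=2, L[2]='7', prepend. Next row=LF[2]=4
  step 7: row=4, L[4]='4', prepend. Next row=LF[4]=1
  step 8: row=1, L[1]='7', prepend. Next row=LF[1]=3
Reversed output: 7476998$

Answer: 7476998$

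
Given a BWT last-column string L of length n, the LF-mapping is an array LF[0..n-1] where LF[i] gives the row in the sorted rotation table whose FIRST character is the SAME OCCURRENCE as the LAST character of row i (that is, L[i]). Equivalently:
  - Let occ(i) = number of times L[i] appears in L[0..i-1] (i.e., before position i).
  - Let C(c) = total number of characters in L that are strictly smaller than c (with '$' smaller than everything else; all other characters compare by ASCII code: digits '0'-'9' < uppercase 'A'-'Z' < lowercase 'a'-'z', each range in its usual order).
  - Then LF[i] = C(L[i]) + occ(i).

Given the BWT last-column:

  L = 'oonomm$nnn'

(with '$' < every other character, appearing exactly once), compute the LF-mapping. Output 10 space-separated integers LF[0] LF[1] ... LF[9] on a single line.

Answer: 7 8 3 9 1 2 0 4 5 6

Derivation:
Char counts: '$':1, 'm':2, 'n':4, 'o':3
C (first-col start): C('$')=0, C('m')=1, C('n')=3, C('o')=7
L[0]='o': occ=0, LF[0]=C('o')+0=7+0=7
L[1]='o': occ=1, LF[1]=C('o')+1=7+1=8
L[2]='n': occ=0, LF[2]=C('n')+0=3+0=3
L[3]='o': occ=2, LF[3]=C('o')+2=7+2=9
L[4]='m': occ=0, LF[4]=C('m')+0=1+0=1
L[5]='m': occ=1, LF[5]=C('m')+1=1+1=2
L[6]='$': occ=0, LF[6]=C('$')+0=0+0=0
L[7]='n': occ=1, LF[7]=C('n')+1=3+1=4
L[8]='n': occ=2, LF[8]=C('n')+2=3+2=5
L[9]='n': occ=3, LF[9]=C('n')+3=3+3=6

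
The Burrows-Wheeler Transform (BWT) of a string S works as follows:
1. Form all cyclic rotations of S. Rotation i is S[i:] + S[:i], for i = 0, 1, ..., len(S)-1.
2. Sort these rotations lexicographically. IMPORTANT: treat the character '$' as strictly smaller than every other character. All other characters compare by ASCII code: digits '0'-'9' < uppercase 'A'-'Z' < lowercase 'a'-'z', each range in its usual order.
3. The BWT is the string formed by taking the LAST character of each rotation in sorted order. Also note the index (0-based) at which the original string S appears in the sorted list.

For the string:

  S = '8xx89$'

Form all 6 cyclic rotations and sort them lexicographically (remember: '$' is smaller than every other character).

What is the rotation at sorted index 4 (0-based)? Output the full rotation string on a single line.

All 6 rotations (rotation i = S[i:]+S[:i]):
  rot[0] = 8xx89$
  rot[1] = xx89$8
  rot[2] = x89$8x
  rot[3] = 89$8xx
  rot[4] = 9$8xx8
  rot[5] = $8xx89
Sorted (with $ < everything):
  sorted[0] = $8xx89
  sorted[1] = 89$8xx
  sorted[2] = 8xx89$
  sorted[3] = 9$8xx8
  sorted[4] = x89$8x
  sorted[5] = xx89$8
sorted[4] = x89$8x

Answer: x89$8x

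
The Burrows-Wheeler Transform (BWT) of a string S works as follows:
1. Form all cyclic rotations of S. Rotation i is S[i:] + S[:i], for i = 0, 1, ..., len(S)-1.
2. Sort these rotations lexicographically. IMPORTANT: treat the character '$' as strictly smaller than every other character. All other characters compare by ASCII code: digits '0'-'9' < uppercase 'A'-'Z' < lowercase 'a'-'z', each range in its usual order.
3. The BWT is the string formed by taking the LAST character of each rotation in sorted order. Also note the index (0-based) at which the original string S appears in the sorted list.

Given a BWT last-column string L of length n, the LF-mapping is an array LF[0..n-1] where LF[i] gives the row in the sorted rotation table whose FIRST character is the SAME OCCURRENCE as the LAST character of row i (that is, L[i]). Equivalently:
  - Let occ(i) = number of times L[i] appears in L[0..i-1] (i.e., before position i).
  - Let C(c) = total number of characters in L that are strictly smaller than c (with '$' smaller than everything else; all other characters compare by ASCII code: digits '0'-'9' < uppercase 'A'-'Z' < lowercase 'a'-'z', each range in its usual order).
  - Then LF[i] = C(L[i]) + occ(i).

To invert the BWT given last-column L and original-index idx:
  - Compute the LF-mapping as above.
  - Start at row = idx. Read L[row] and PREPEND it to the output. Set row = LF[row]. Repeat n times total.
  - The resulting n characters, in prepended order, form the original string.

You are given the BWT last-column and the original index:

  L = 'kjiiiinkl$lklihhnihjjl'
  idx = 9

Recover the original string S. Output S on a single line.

LF mapping: 13 10 4 5 6 7 20 14 16 0 17 15 18 8 1 2 21 9 3 11 12 19
Walk LF starting at row 9, prepending L[row]:
  step 1: row=9, L[9]='$', prepend. Next row=LF[9]=0
  step 2: row=0, L[0]='k', prepend. Next row=LF[0]=13
  step 3: row=13, L[13]='i', prepend. Next row=LF[13]=8
  step 4: row=8, L[8]='l', prepend. Next row=LF[8]=16
  step 5: row=16, L[16]='n', prepend. Next row=LF[16]=21
  step 6: row=21, L[21]='l', prepend. Next row=LF[21]=19
  step 7: row=19, L[19]='j', prepend. Next row=LF[19]=11
  step 8: row=11, L[11]='k', prepend. Next row=LF[11]=15
  step 9: row=15, L[15]='h', prepend. Next row=LF[15]=2
  step 10: row=2, L[2]='i', prepend. Next row=LF[2]=4
  step 11: row=4, L[4]='i', prepend. Next row=LF[4]=6
  step 12: row=6, L[6]='n', prepend. Next row=LF[6]=20
  step 13: row=20, L[20]='j', prepend. Next row=LF[20]=12
  step 14: row=12, L[12]='l', prepend. Next row=LF[12]=18
  step 15: row=18, L[18]='h', prepend. Next row=LF[18]=3
  step 16: row=3, L[3]='i', prepend. Next row=LF[3]=5
  step 17: row=5, L[5]='i', prepend. Next row=LF[5]=7
  step 18: row=7, L[7]='k', prepend. Next row=LF[7]=14
  step 19: row=14, L[14]='h', prepend. Next row=LF[14]=1
  step 20: row=1, L[1]='j', prepend. Next row=LF[1]=10
  step 21: row=10, L[10]='l', prepend. Next row=LF[10]=17
  step 22: row=17, L[17]='i', prepend. Next row=LF[17]=9
Reversed output: iljhkiihljniihkjlnlik$

Answer: iljhkiihljniihkjlnlik$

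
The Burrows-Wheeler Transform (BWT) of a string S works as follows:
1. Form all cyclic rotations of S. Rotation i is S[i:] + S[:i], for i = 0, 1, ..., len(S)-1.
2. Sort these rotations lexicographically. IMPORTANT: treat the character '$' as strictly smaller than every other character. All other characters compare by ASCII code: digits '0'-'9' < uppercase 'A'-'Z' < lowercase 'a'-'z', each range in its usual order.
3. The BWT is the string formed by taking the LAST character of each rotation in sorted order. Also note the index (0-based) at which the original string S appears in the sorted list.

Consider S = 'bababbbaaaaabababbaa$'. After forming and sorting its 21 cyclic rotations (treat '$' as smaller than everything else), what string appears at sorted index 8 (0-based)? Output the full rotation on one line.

All 21 rotations (rotation i = S[i:]+S[:i]):
  rot[0] = bababbbaaaaabababbaa$
  rot[1] = ababbbaaaaabababbaa$b
  rot[2] = babbbaaaaabababbaa$ba
  rot[3] = abbbaaaaabababbaa$bab
  rot[4] = bbbaaaaabababbaa$baba
  rot[5] = bbaaaaabababbaa$babab
  rot[6] = baaaaabababbaa$bababb
  rot[7] = aaaaabababbaa$bababbb
  rot[8] = aaaabababbaa$bababbba
  rot[9] = aaabababbaa$bababbbaa
  rot[10] = aabababbaa$bababbbaaa
  rot[11] = abababbaa$bababbbaaaa
  rot[12] = bababbaa$bababbbaaaaa
  rot[13] = ababbaa$bababbbaaaaab
  rot[14] = babbaa$bababbbaaaaaba
  rot[15] = abbaa$bababbbaaaaabab
  rot[16] = bbaa$bababbbaaaaababa
  rot[17] = baa$bababbbaaaaababab
  rot[18] = aa$bababbbaaaaabababb
  rot[19] = a$bababbbaaaaabababba
  rot[20] = $bababbbaaaaabababbaa
Sorted (with $ < everything):
  sorted[0] = $bababbbaaaaabababbaa
  sorted[1] = a$bababbbaaaaabababba
  sorted[2] = aa$bababbbaaaaabababb
  sorted[3] = aaaaabababbaa$bababbb
  sorted[4] = aaaabababbaa$bababbba
  sorted[5] = aaabababbaa$bababbbaa
  sorted[6] = aabababbaa$bababbbaaa
  sorted[7] = abababbaa$bababbbaaaa
  sorted[8] = ababbaa$bababbbaaaaab
  sorted[9] = ababbbaaaaabababbaa$b
  sorted[10] = abbaa$bababbbaaaaabab
  sorted[11] = abbbaaaaabababbaa$bab
  sorted[12] = baa$bababbbaaaaababab
  sorted[13] = baaaaabababbaa$bababb
  sorted[14] = bababbaa$bababbbaaaaa
  sorted[15] = bababbbaaaaabababbaa$
  sorted[16] = babbaa$bababbbaaaaaba
  sorted[17] = babbbaaaaabababbaa$ba
  sorted[18] = bbaa$bababbbaaaaababa
  sorted[19] = bbaaaaabababbaa$babab
  sorted[20] = bbbaaaaabababbaa$baba
sorted[8] = ababbaa$bababbbaaaaab

Answer: ababbaa$bababbbaaaaab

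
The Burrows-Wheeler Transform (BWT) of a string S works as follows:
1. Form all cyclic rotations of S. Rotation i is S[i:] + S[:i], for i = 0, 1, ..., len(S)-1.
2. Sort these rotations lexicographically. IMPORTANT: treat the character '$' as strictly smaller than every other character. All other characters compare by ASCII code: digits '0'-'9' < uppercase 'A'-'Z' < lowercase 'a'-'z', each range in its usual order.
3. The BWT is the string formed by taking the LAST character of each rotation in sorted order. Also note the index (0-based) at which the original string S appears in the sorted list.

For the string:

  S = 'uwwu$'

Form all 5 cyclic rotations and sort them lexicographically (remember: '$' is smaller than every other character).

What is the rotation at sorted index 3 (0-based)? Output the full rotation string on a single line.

Answer: wu$uw

Derivation:
All 5 rotations (rotation i = S[i:]+S[:i]):
  rot[0] = uwwu$
  rot[1] = wwu$u
  rot[2] = wu$uw
  rot[3] = u$uww
  rot[4] = $uwwu
Sorted (with $ < everything):
  sorted[0] = $uwwu
  sorted[1] = u$uww
  sorted[2] = uwwu$
  sorted[3] = wu$uw
  sorted[4] = wwu$u
sorted[3] = wu$uw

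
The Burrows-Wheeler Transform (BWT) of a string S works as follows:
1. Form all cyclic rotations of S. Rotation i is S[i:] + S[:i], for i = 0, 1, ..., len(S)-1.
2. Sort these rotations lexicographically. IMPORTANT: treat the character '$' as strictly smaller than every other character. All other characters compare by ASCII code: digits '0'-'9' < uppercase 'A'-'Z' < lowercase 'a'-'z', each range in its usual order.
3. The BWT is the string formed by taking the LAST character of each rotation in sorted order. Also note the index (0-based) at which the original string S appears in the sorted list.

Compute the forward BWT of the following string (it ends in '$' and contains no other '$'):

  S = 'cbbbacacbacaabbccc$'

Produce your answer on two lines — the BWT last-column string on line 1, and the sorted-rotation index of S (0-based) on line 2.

All 19 rotations (rotation i = S[i:]+S[:i]):
  rot[0] = cbbbacacbacaabbccc$
  rot[1] = bbbacacbacaabbccc$c
  rot[2] = bbacacbacaabbccc$cb
  rot[3] = bacacbacaabbccc$cbb
  rot[4] = acacbacaabbccc$cbbb
  rot[5] = cacbacaabbccc$cbbba
  rot[6] = acbacaabbccc$cbbbac
  rot[7] = cbacaabbccc$cbbbaca
  rot[8] = bacaabbccc$cbbbacac
  rot[9] = acaabbccc$cbbbacacb
  rot[10] = caabbccc$cbbbacacba
  rot[11] = aabbccc$cbbbacacbac
  rot[12] = abbccc$cbbbacacbaca
  rot[13] = bbccc$cbbbacacbacaa
  rot[14] = bccc$cbbbacacbacaab
  rot[15] = ccc$cbbbacacbacaabb
  rot[16] = cc$cbbbacacbacaabbc
  rot[17] = c$cbbbacacbacaabbcc
  rot[18] = $cbbbacacbacaabbccc
Sorted (with $ < everything):
  sorted[0] = $cbbbacacbacaabbccc  (last char: 'c')
  sorted[1] = aabbccc$cbbbacacbac  (last char: 'c')
  sorted[2] = abbccc$cbbbacacbaca  (last char: 'a')
  sorted[3] = acaabbccc$cbbbacacb  (last char: 'b')
  sorted[4] = acacbacaabbccc$cbbb  (last char: 'b')
  sorted[5] = acbacaabbccc$cbbbac  (last char: 'c')
  sorted[6] = bacaabbccc$cbbbacac  (last char: 'c')
  sorted[7] = bacacbacaabbccc$cbb  (last char: 'b')
  sorted[8] = bbacacbacaabbccc$cb  (last char: 'b')
  sorted[9] = bbbacacbacaabbccc$c  (last char: 'c')
  sorted[10] = bbccc$cbbbacacbacaa  (last char: 'a')
  sorted[11] = bccc$cbbbacacbacaab  (last char: 'b')
  sorted[12] = c$cbbbacacbacaabbcc  (last char: 'c')
  sorted[13] = caabbccc$cbbbacacba  (last char: 'a')
  sorted[14] = cacbacaabbccc$cbbba  (last char: 'a')
  sorted[15] = cbacaabbccc$cbbbaca  (last char: 'a')
  sorted[16] = cbbbacacbacaabbccc$  (last char: '$')
  sorted[17] = cc$cbbbacacbacaabbc  (last char: 'c')
  sorted[18] = ccc$cbbbacacbacaabb  (last char: 'b')
Last column: ccabbccbbcabcaaa$cb
Original string S is at sorted index 16

Answer: ccabbccbbcabcaaa$cb
16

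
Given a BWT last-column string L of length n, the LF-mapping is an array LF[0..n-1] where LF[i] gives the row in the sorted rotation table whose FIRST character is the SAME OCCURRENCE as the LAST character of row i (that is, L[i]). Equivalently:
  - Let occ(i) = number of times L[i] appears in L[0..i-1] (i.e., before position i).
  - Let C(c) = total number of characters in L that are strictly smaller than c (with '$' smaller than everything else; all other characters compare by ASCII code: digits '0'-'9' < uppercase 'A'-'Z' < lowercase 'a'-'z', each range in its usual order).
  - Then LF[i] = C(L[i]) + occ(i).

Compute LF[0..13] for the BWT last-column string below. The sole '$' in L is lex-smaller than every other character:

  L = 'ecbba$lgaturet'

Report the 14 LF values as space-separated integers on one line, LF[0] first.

Answer: 6 5 3 4 1 0 9 8 2 11 13 10 7 12

Derivation:
Char counts: '$':1, 'a':2, 'b':2, 'c':1, 'e':2, 'g':1, 'l':1, 'r':1, 't':2, 'u':1
C (first-col start): C('$')=0, C('a')=1, C('b')=3, C('c')=5, C('e')=6, C('g')=8, C('l')=9, C('r')=10, C('t')=11, C('u')=13
L[0]='e': occ=0, LF[0]=C('e')+0=6+0=6
L[1]='c': occ=0, LF[1]=C('c')+0=5+0=5
L[2]='b': occ=0, LF[2]=C('b')+0=3+0=3
L[3]='b': occ=1, LF[3]=C('b')+1=3+1=4
L[4]='a': occ=0, LF[4]=C('a')+0=1+0=1
L[5]='$': occ=0, LF[5]=C('$')+0=0+0=0
L[6]='l': occ=0, LF[6]=C('l')+0=9+0=9
L[7]='g': occ=0, LF[7]=C('g')+0=8+0=8
L[8]='a': occ=1, LF[8]=C('a')+1=1+1=2
L[9]='t': occ=0, LF[9]=C('t')+0=11+0=11
L[10]='u': occ=0, LF[10]=C('u')+0=13+0=13
L[11]='r': occ=0, LF[11]=C('r')+0=10+0=10
L[12]='e': occ=1, LF[12]=C('e')+1=6+1=7
L[13]='t': occ=1, LF[13]=C('t')+1=11+1=12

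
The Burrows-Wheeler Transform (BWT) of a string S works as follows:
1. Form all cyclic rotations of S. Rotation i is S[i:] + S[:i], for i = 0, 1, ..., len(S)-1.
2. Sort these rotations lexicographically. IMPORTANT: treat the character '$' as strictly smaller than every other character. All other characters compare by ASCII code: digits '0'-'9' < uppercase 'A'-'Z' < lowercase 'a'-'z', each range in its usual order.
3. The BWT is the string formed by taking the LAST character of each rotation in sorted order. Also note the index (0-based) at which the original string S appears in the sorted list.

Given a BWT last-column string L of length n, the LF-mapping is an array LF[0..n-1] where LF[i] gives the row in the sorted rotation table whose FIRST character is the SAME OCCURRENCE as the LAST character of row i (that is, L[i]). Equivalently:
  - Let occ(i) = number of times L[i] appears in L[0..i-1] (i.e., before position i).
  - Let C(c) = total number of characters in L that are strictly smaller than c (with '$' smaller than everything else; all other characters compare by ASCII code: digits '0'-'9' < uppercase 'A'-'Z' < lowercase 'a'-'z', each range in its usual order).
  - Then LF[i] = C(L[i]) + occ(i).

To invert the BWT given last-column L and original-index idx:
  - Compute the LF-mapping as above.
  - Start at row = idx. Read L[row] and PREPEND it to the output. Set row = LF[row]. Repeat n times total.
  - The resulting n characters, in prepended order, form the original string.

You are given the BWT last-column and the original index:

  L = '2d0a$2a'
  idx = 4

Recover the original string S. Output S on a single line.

LF mapping: 2 6 1 4 0 3 5
Walk LF starting at row 4, prepending L[row]:
  step 1: row=4, L[4]='$', prepend. Next row=LF[4]=0
  step 2: row=0, L[0]='2', prepend. Next row=LF[0]=2
  step 3: row=2, L[2]='0', prepend. Next row=LF[2]=1
  step 4: row=1, L[1]='d', prepend. Next row=LF[1]=6
  step 5: row=6, L[6]='a', prepend. Next row=LF[6]=5
  step 6: row=5, L[5]='2', prepend. Next row=LF[5]=3
  step 7: row=3, L[3]='a', prepend. Next row=LF[3]=4
Reversed output: a2ad02$

Answer: a2ad02$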